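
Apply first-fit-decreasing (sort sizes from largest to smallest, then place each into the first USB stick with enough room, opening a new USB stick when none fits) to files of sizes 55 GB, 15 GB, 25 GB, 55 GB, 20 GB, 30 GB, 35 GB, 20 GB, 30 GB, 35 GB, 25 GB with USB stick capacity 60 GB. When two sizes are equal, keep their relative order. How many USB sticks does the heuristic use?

6

Sorted descending: 55, 55, 35, 35, 30, 30, 25, 25, 20, 20, 15.
  55 → USB stick 1 (new)  [load 55/60]
  55 → USB stick 2 (new)  [load 55/60]
  35 → USB stick 3 (new)  [load 35/60]
  35 → USB stick 4 (new)  [load 35/60]
  30 → USB stick 5 (new)  [load 30/60]
  30 → USB stick 5  [load 60/60]
  25 → USB stick 3  [load 60/60]
  25 → USB stick 4  [load 60/60]
  20 → USB stick 6 (new)  [load 20/60]
  20 → USB stick 6  [load 40/60]
  15 → USB stick 6  [load 55/60]
6 USB sticks opened.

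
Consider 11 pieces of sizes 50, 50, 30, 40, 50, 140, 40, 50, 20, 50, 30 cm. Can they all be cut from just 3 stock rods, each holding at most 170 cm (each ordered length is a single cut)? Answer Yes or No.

Total = 550 cm; ⌈550/170⌉ = 4.
At least 4 stock rods are required, but only 3 are allowed.

No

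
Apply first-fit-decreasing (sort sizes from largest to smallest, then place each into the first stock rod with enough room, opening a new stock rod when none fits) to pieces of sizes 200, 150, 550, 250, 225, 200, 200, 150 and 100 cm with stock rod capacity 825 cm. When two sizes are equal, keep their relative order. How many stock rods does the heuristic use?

Sorted descending: 550, 250, 225, 200, 200, 200, 150, 150, 100.
  550 → stock rod 1 (new)  [load 550/825]
  250 → stock rod 1  [load 800/825]
  225 → stock rod 2 (new)  [load 225/825]
  200 → stock rod 2  [load 425/825]
  200 → stock rod 2  [load 625/825]
  200 → stock rod 2  [load 825/825]
  150 → stock rod 3 (new)  [load 150/825]
  150 → stock rod 3  [load 300/825]
  100 → stock rod 3  [load 400/825]
3 stock rods opened.

3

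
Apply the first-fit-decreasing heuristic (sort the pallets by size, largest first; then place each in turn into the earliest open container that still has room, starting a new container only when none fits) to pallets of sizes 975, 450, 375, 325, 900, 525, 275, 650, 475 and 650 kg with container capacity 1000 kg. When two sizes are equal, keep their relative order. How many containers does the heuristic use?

Sorted descending: 975, 900, 650, 650, 525, 475, 450, 375, 325, 275.
  975 → container 1 (new)  [load 975/1000]
  900 → container 2 (new)  [load 900/1000]
  650 → container 3 (new)  [load 650/1000]
  650 → container 4 (new)  [load 650/1000]
  525 → container 5 (new)  [load 525/1000]
  475 → container 5  [load 1000/1000]
  450 → container 6 (new)  [load 450/1000]
  375 → container 6  [load 825/1000]
  325 → container 3  [load 975/1000]
  275 → container 4  [load 925/1000]
6 containers opened.

6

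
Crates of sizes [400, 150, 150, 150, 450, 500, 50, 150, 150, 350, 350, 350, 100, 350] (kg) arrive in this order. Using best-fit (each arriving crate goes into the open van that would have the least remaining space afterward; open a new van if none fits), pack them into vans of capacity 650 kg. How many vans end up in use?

7

  400 → van 1 (new)  [load 400/650]
  150 → van 1  [load 550/650]
  150 → van 2 (new)  [load 150/650]
  150 → van 2  [load 300/650]
  450 → van 3 (new)  [load 450/650]
  500 → van 4 (new)  [load 500/650]
  50 → van 1  [load 600/650]
  150 → van 4  [load 650/650]
  150 → van 3  [load 600/650]
  350 → van 2  [load 650/650]
  350 → van 5 (new)  [load 350/650]
  350 → van 6 (new)  [load 350/650]
  100 → van 5  [load 450/650]
  350 → van 7 (new)  [load 350/650]
7 vans opened.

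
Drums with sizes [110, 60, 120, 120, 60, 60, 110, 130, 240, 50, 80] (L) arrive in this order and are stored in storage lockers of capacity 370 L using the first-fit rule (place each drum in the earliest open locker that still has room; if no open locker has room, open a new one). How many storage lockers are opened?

4

  110 → locker 1 (new)  [load 110/370]
  60 → locker 1  [load 170/370]
  120 → locker 1  [load 290/370]
  120 → locker 2 (new)  [load 120/370]
  60 → locker 1  [load 350/370]
  60 → locker 2  [load 180/370]
  110 → locker 2  [load 290/370]
  130 → locker 3 (new)  [load 130/370]
  240 → locker 3  [load 370/370]
  50 → locker 2  [load 340/370]
  80 → locker 4 (new)  [load 80/370]
4 storage lockers opened.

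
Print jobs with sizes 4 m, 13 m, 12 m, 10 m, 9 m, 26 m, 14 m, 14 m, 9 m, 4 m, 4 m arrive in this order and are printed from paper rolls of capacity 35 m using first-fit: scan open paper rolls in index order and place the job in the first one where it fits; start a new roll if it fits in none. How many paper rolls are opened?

4

  4 → roll 1 (new)  [load 4/35]
  13 → roll 1  [load 17/35]
  12 → roll 1  [load 29/35]
  10 → roll 2 (new)  [load 10/35]
  9 → roll 2  [load 19/35]
  26 → roll 3 (new)  [load 26/35]
  14 → roll 2  [load 33/35]
  14 → roll 4 (new)  [load 14/35]
  9 → roll 3  [load 35/35]
  4 → roll 1  [load 33/35]
  4 → roll 4  [load 18/35]
4 paper rolls opened.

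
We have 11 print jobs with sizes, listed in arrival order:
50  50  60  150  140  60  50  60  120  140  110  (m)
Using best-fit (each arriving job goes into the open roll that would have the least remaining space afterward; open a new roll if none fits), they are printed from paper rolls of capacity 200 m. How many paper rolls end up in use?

6

  50 → roll 1 (new)  [load 50/200]
  50 → roll 1  [load 100/200]
  60 → roll 1  [load 160/200]
  150 → roll 2 (new)  [load 150/200]
  140 → roll 3 (new)  [load 140/200]
  60 → roll 3  [load 200/200]
  50 → roll 2  [load 200/200]
  60 → roll 4 (new)  [load 60/200]
  120 → roll 4  [load 180/200]
  140 → roll 5 (new)  [load 140/200]
  110 → roll 6 (new)  [load 110/200]
6 paper rolls opened.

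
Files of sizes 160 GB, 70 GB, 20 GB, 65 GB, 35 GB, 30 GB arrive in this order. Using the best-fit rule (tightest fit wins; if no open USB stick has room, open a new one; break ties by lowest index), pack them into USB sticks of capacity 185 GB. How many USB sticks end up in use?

  160 → USB stick 1 (new)  [load 160/185]
  70 → USB stick 2 (new)  [load 70/185]
  20 → USB stick 1  [load 180/185]
  65 → USB stick 2  [load 135/185]
  35 → USB stick 2  [load 170/185]
  30 → USB stick 3 (new)  [load 30/185]
3 USB sticks opened.

3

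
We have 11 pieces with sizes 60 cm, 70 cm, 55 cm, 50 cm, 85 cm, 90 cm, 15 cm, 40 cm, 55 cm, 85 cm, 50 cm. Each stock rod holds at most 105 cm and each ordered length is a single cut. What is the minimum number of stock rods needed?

7

Total = 90 + 85 + 85 + 70 + 60 + 55 + 55 + 50 + 50 + 40 + 15 = 655 cm.
Lower bound: ⌈655/105⌉ = 7 stock rods.
A packing using 7 stock rods:
  stock rod 1: 90 + 15 = 105
  stock rod 2: 85 = 85
  stock rod 3: 85 = 85
  stock rod 4: 70 = 70
  stock rod 5: 60 + 40 = 100
  stock rod 6: 55 + 50 = 105
  stock rod 7: 55 + 50 = 105
This matches the lower bound, so 7 is optimal.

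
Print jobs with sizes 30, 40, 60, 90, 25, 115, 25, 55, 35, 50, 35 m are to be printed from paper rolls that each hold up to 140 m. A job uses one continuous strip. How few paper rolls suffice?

4

Total = 115 + 90 + 60 + 55 + 50 + 40 + 35 + 35 + 30 + 25 + 25 = 560 m.
Lower bound: ⌈560/140⌉ = 4 paper rolls.
A packing using 4 paper rolls:
  roll 1: 115 + 25 = 140
  roll 2: 90 + 50 = 140
  roll 3: 60 + 55 + 25 = 140
  roll 4: 40 + 35 + 35 + 30 = 140
This matches the lower bound, so 4 is optimal.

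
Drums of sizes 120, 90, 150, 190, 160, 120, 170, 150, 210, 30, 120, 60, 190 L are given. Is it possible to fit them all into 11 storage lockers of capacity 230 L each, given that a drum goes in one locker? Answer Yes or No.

Yes

A valid assignment using 10 storage lockers:
  locker 1: 210 = 210
  locker 2: 190 + 30 = 220
  locker 3: 190 = 190
  locker 4: 170 + 60 = 230
  locker 5: 160 = 160
  locker 6: 150 = 150
  locker 7: 150 = 150
  locker 8: 120 + 90 = 210
  locker 9: 120 = 120
  locker 10: 120 = 120
That uses only 10 ≤ 11, so 11 storage lockers are enough.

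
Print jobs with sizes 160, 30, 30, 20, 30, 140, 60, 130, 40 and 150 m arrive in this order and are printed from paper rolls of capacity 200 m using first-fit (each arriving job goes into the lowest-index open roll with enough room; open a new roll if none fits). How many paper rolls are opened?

  160 → roll 1 (new)  [load 160/200]
  30 → roll 1  [load 190/200]
  30 → roll 2 (new)  [load 30/200]
  20 → roll 2  [load 50/200]
  30 → roll 2  [load 80/200]
  140 → roll 3 (new)  [load 140/200]
  60 → roll 2  [load 140/200]
  130 → roll 4 (new)  [load 130/200]
  40 → roll 2  [load 180/200]
  150 → roll 5 (new)  [load 150/200]
5 paper rolls opened.

5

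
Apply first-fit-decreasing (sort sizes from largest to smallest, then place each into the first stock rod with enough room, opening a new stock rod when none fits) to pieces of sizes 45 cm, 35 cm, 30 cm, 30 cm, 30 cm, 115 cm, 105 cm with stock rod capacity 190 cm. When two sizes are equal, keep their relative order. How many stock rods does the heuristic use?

3

Sorted descending: 115, 105, 45, 35, 30, 30, 30.
  115 → stock rod 1 (new)  [load 115/190]
  105 → stock rod 2 (new)  [load 105/190]
  45 → stock rod 1  [load 160/190]
  35 → stock rod 2  [load 140/190]
  30 → stock rod 1  [load 190/190]
  30 → stock rod 2  [load 170/190]
  30 → stock rod 3 (new)  [load 30/190]
3 stock rods opened.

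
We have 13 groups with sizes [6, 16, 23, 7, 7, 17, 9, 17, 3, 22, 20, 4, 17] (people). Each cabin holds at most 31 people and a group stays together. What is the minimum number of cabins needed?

7

Total = 23 + 22 + 20 + 17 + 17 + 17 + 16 + 9 + 7 + 7 + 6 + 4 + 3 = 168 people.
Lower bound: ⌈168/31⌉ = 6 cabins.
Also, 7 groups each exceed 31/2 people, and no two of those can share a cabin, so at least 7 cabins are needed.
A packing using 7 cabins:
  cabin 1: 23 + 7 = 30
  cabin 2: 22 + 9 = 31
  cabin 3: 20 + 7 + 4 = 31
  cabin 4: 17 + 6 + 3 = 26
  cabin 5: 17 = 17
  cabin 6: 17 = 17
  cabin 7: 16 = 16
This matches the lower bound, so 7 is optimal.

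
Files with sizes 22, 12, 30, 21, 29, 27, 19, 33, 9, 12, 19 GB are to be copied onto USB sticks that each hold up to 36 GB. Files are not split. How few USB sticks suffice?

Total = 33 + 30 + 29 + 27 + 22 + 21 + 19 + 19 + 12 + 12 + 9 = 233 GB.
Lower bound: ⌈233/36⌉ = 7 USB sticks.
Also, 8 files each exceed 18 GB, and no two of those can share a USB stick, so at least 8 USB sticks are needed.
A packing using 8 USB sticks:
  USB stick 1: 33 = 33
  USB stick 2: 30 = 30
  USB stick 3: 29 = 29
  USB stick 4: 27 + 9 = 36
  USB stick 5: 22 + 12 = 34
  USB stick 6: 21 + 12 = 33
  USB stick 7: 19 = 19
  USB stick 8: 19 = 19
This matches the lower bound, so 8 is optimal.

8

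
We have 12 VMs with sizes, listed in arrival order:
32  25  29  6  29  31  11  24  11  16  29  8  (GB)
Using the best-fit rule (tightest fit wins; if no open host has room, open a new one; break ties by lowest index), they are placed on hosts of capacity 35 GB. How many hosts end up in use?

  32 → host 1 (new)  [load 32/35]
  25 → host 2 (new)  [load 25/35]
  29 → host 3 (new)  [load 29/35]
  6 → host 3  [load 35/35]
  29 → host 4 (new)  [load 29/35]
  31 → host 5 (new)  [load 31/35]
  11 → host 6 (new)  [load 11/35]
  24 → host 6  [load 35/35]
  11 → host 7 (new)  [load 11/35]
  16 → host 7  [load 27/35]
  29 → host 8 (new)  [load 29/35]
  8 → host 7  [load 35/35]
8 hosts opened.

8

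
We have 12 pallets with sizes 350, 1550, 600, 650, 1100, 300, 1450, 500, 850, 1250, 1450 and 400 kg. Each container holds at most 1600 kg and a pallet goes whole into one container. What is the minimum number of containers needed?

Total = 1550 + 1450 + 1450 + 1250 + 1100 + 850 + 650 + 600 + 500 + 400 + 350 + 300 = 10450 kg.
Lower bound: ⌈10450/1600⌉ = 7 containers.
A packing using 7 containers:
  container 1: 1550 = 1550
  container 2: 1450 = 1450
  container 3: 1450 = 1450
  container 4: 1250 + 350 = 1600
  container 5: 1100 + 500 = 1600
  container 6: 850 + 650 = 1500
  container 7: 600 + 400 + 300 = 1300
This matches the lower bound, so 7 is optimal.

7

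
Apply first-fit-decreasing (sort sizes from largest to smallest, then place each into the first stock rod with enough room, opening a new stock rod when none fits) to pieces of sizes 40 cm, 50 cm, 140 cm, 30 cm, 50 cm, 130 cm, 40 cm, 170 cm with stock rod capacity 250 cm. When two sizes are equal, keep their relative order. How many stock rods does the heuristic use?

3

Sorted descending: 170, 140, 130, 50, 50, 40, 40, 30.
  170 → stock rod 1 (new)  [load 170/250]
  140 → stock rod 2 (new)  [load 140/250]
  130 → stock rod 3 (new)  [load 130/250]
  50 → stock rod 1  [load 220/250]
  50 → stock rod 2  [load 190/250]
  40 → stock rod 2  [load 230/250]
  40 → stock rod 3  [load 170/250]
  30 → stock rod 1  [load 250/250]
3 stock rods opened.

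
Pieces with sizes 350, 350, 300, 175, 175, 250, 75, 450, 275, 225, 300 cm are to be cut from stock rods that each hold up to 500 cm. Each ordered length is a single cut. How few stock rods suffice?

Total = 450 + 350 + 350 + 300 + 300 + 275 + 250 + 225 + 175 + 175 + 75 = 2925 cm.
Lower bound: ⌈2925/500⌉ = 6 stock rods.
A packing using 7 stock rods:
  stock rod 1: 450 = 450
  stock rod 2: 350 + 75 = 425
  stock rod 3: 350 = 350
  stock rod 4: 300 + 175 = 475
  stock rod 5: 300 + 175 = 475
  stock rod 6: 275 + 225 = 500
  stock rod 7: 250 = 250
No arrangement into 6 stock rods stays within capacity, so 7 is optimal.

7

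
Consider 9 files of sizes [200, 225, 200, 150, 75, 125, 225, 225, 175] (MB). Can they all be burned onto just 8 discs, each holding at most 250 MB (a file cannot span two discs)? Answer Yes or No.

A valid assignment using 8 discs:
  disc 1: 225 = 225
  disc 2: 225 = 225
  disc 3: 225 = 225
  disc 4: 200 = 200
  disc 5: 200 = 200
  disc 6: 175 + 75 = 250
  disc 7: 150 = 150
  disc 8: 125 = 125
Every load is within 250 MB, so 8 discs suffice.

Yes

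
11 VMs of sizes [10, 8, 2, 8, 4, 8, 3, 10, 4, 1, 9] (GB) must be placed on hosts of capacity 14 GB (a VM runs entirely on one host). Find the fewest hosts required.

Total = 10 + 10 + 9 + 8 + 8 + 8 + 4 + 4 + 3 + 2 + 1 = 67 GB.
Lower bound: ⌈67/14⌉ = 5 hosts.
Also, 6 VMs each exceed 7 GB, and no two of those can share a host, so at least 6 hosts are needed.
A packing using 6 hosts:
  host 1: 10 + 4 = 14
  host 2: 10 + 4 = 14
  host 3: 9 + 3 + 2 = 14
  host 4: 8 + 1 = 9
  host 5: 8 = 8
  host 6: 8 = 8
This matches the lower bound, so 6 is optimal.

6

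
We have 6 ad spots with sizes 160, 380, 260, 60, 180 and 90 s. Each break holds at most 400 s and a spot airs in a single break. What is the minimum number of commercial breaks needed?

Total = 380 + 260 + 180 + 160 + 90 + 60 = 1130 s.
Lower bound: ⌈1130/400⌉ = 3 commercial breaks.
A packing using 3 commercial breaks:
  break 1: 380 = 380
  break 2: 260 + 90 = 350
  break 3: 180 + 160 + 60 = 400
This matches the lower bound, so 3 is optimal.

3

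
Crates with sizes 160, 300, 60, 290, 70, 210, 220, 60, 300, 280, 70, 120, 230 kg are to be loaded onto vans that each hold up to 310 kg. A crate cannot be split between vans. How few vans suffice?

Total = 300 + 300 + 290 + 280 + 230 + 220 + 210 + 160 + 120 + 70 + 70 + 60 + 60 = 2370 kg.
Lower bound: ⌈2370/310⌉ = 8 vans.
A packing using 9 vans:
  van 1: 300 = 300
  van 2: 300 = 300
  van 3: 290 = 290
  van 4: 280 = 280
  van 5: 230 + 70 = 300
  van 6: 220 + 70 = 290
  van 7: 210 + 60 = 270
  van 8: 160 + 120 = 280
  van 9: 60 = 60
No arrangement into 8 vans stays within capacity, so 9 is optimal.

9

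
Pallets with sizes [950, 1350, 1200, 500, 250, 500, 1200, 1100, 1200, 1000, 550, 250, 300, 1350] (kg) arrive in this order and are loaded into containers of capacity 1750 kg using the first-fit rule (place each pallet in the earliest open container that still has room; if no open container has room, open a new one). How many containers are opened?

  950 → container 1 (new)  [load 950/1750]
  1350 → container 2 (new)  [load 1350/1750]
  1200 → container 3 (new)  [load 1200/1750]
  500 → container 1  [load 1450/1750]
  250 → container 1  [load 1700/1750]
  500 → container 3  [load 1700/1750]
  1200 → container 4 (new)  [load 1200/1750]
  1100 → container 5 (new)  [load 1100/1750]
  1200 → container 6 (new)  [load 1200/1750]
  1000 → container 7 (new)  [load 1000/1750]
  550 → container 4  [load 1750/1750]
  250 → container 2  [load 1600/1750]
  300 → container 5  [load 1400/1750]
  1350 → container 8 (new)  [load 1350/1750]
8 containers opened.

8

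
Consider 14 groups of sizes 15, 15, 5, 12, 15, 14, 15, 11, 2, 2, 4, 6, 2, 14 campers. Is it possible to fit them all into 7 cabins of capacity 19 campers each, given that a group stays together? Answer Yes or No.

No

Total = 132 campers; ⌈132/19⌉ = 7.
8 groups each exceed half the capacity and cannot share a cabin, forcing at least 8 cabins.
At least 8 cabins are required, but only 7 are allowed.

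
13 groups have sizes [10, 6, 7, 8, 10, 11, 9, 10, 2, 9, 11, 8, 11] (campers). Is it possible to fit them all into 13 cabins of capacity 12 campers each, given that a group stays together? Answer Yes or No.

Yes

A valid assignment using 12 cabins:
  cabin 1: 11 = 11
  cabin 2: 11 = 11
  cabin 3: 11 = 11
  cabin 4: 10 + 2 = 12
  cabin 5: 10 = 10
  cabin 6: 10 = 10
  cabin 7: 9 = 9
  cabin 8: 9 = 9
  cabin 9: 8 = 8
  cabin 10: 8 = 8
  cabin 11: 7 = 7
  cabin 12: 6 = 6
That uses only 12 ≤ 13, so 13 cabins are enough.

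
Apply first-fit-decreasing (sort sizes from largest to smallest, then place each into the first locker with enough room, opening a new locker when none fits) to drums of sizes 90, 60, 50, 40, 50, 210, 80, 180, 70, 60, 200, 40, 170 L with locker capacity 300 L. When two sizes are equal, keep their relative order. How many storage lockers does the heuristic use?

Sorted descending: 210, 200, 180, 170, 90, 80, 70, 60, 60, 50, 50, 40, 40.
  210 → locker 1 (new)  [load 210/300]
  200 → locker 2 (new)  [load 200/300]
  180 → locker 3 (new)  [load 180/300]
  170 → locker 4 (new)  [load 170/300]
  90 → locker 1  [load 300/300]
  80 → locker 2  [load 280/300]
  70 → locker 3  [load 250/300]
  60 → locker 4  [load 230/300]
  60 → locker 4  [load 290/300]
  50 → locker 3  [load 300/300]
  50 → locker 5 (new)  [load 50/300]
  40 → locker 5  [load 90/300]
  40 → locker 5  [load 130/300]
5 storage lockers opened.

5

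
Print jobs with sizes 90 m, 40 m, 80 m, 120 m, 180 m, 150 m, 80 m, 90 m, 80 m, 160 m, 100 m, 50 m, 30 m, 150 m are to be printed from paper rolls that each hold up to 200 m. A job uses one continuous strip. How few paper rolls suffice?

Total = 180 + 160 + 150 + 150 + 120 + 100 + 90 + 90 + 80 + 80 + 80 + 50 + 40 + 30 = 1400 m.
Lower bound: ⌈1400/200⌉ = 7 paper rolls.
A packing using 8 paper rolls:
  roll 1: 180 = 180
  roll 2: 160 + 40 = 200
  roll 3: 150 + 50 = 200
  roll 4: 150 + 30 = 180
  roll 5: 120 + 80 = 200
  roll 6: 100 + 90 = 190
  roll 7: 90 + 80 = 170
  roll 8: 80 = 80
No arrangement into 7 paper rolls stays within capacity, so 8 is optimal.

8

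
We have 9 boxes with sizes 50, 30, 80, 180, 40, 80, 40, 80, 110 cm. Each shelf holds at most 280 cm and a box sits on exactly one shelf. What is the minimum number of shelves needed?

Total = 180 + 110 + 80 + 80 + 80 + 50 + 40 + 40 + 30 = 690 cm.
Lower bound: ⌈690/280⌉ = 3 shelves.
A packing using 3 shelves:
  shelf 1: 180 + 80 = 260
  shelf 2: 110 + 80 + 80 = 270
  shelf 3: 50 + 40 + 40 + 30 = 160
This matches the lower bound, so 3 is optimal.

3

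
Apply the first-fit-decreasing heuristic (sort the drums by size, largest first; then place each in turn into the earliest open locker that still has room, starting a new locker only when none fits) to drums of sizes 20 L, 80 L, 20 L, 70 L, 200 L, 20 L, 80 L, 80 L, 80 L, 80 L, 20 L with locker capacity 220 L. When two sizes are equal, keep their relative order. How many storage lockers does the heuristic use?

4

Sorted descending: 200, 80, 80, 80, 80, 80, 70, 20, 20, 20, 20.
  200 → locker 1 (new)  [load 200/220]
  80 → locker 2 (new)  [load 80/220]
  80 → locker 2  [load 160/220]
  80 → locker 3 (new)  [load 80/220]
  80 → locker 3  [load 160/220]
  80 → locker 4 (new)  [load 80/220]
  70 → locker 4  [load 150/220]
  20 → locker 1  [load 220/220]
  20 → locker 2  [load 180/220]
  20 → locker 2  [load 200/220]
  20 → locker 2  [load 220/220]
4 storage lockers opened.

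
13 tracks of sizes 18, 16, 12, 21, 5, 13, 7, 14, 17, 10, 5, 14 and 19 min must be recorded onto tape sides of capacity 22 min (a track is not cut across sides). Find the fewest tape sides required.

9

Total = 21 + 19 + 18 + 17 + 16 + 14 + 14 + 13 + 12 + 10 + 7 + 5 + 5 = 171 min.
Lower bound: ⌈171/22⌉ = 8 tape sides.
Also, 9 tracks each exceed 11 min, and no two of those can share a side, so at least 9 tape sides are needed.
A packing using 9 tape sides:
  side 1: 21 = 21
  side 2: 19 = 19
  side 3: 18 = 18
  side 4: 17 + 5 = 22
  side 5: 16 + 5 = 21
  side 6: 14 + 7 = 21
  side 7: 14 = 14
  side 8: 13 = 13
  side 9: 12 + 10 = 22
This matches the lower bound, so 9 is optimal.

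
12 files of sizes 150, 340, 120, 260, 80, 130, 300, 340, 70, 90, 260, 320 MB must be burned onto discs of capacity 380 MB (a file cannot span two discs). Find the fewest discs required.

Total = 340 + 340 + 320 + 300 + 260 + 260 + 150 + 130 + 120 + 90 + 80 + 70 = 2460 MB.
Lower bound: ⌈2460/380⌉ = 7 discs.
A packing using 7 discs:
  disc 1: 340 = 340
  disc 2: 340 = 340
  disc 3: 320 = 320
  disc 4: 300 + 80 = 380
  disc 5: 260 + 120 = 380
  disc 6: 260 + 90 = 350
  disc 7: 150 + 130 + 70 = 350
This matches the lower bound, so 7 is optimal.

7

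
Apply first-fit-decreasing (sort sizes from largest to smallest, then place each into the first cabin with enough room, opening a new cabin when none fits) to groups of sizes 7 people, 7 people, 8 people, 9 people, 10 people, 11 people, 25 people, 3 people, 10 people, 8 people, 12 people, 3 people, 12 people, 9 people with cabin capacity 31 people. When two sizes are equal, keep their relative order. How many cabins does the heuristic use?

5

Sorted descending: 25, 12, 12, 11, 10, 10, 9, 9, 8, 8, 7, 7, 3, 3.
  25 → cabin 1 (new)  [load 25/31]
  12 → cabin 2 (new)  [load 12/31]
  12 → cabin 2  [load 24/31]
  11 → cabin 3 (new)  [load 11/31]
  10 → cabin 3  [load 21/31]
  10 → cabin 3  [load 31/31]
  9 → cabin 4 (new)  [load 9/31]
  9 → cabin 4  [load 18/31]
  8 → cabin 4  [load 26/31]
  8 → cabin 5 (new)  [load 8/31]
  7 → cabin 2  [load 31/31]
  7 → cabin 5  [load 15/31]
  3 → cabin 1  [load 28/31]
  3 → cabin 1  [load 31/31]
5 cabins opened.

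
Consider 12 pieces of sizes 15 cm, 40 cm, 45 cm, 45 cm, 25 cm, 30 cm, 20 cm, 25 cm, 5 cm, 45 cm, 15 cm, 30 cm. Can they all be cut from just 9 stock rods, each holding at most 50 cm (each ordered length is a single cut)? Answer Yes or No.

Yes

A valid assignment using 8 stock rods:
  stock rod 1: 45 + 5 = 50
  stock rod 2: 45 = 45
  stock rod 3: 45 = 45
  stock rod 4: 40 = 40
  stock rod 5: 30 + 20 = 50
  stock rod 6: 30 + 15 = 45
  stock rod 7: 25 + 25 = 50
  stock rod 8: 15 = 15
That uses only 8 ≤ 9, so 9 stock rods are enough.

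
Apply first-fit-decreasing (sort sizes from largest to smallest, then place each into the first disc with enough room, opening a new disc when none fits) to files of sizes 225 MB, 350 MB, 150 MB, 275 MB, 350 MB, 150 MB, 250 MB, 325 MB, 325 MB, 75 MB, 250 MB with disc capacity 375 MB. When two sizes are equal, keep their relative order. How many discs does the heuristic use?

9

Sorted descending: 350, 350, 325, 325, 275, 250, 250, 225, 150, 150, 75.
  350 → disc 1 (new)  [load 350/375]
  350 → disc 2 (new)  [load 350/375]
  325 → disc 3 (new)  [load 325/375]
  325 → disc 4 (new)  [load 325/375]
  275 → disc 5 (new)  [load 275/375]
  250 → disc 6 (new)  [load 250/375]
  250 → disc 7 (new)  [load 250/375]
  225 → disc 8 (new)  [load 225/375]
  150 → disc 8  [load 375/375]
  150 → disc 9 (new)  [load 150/375]
  75 → disc 5  [load 350/375]
9 discs opened.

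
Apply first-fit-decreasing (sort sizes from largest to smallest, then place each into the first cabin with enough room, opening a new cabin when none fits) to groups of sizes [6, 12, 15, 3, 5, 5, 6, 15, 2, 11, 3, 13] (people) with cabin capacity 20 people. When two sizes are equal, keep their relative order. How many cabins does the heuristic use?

Sorted descending: 15, 15, 13, 12, 11, 6, 6, 5, 5, 3, 3, 2.
  15 → cabin 1 (new)  [load 15/20]
  15 → cabin 2 (new)  [load 15/20]
  13 → cabin 3 (new)  [load 13/20]
  12 → cabin 4 (new)  [load 12/20]
  11 → cabin 5 (new)  [load 11/20]
  6 → cabin 3  [load 19/20]
  6 → cabin 4  [load 18/20]
  5 → cabin 1  [load 20/20]
  5 → cabin 2  [load 20/20]
  3 → cabin 5  [load 14/20]
  3 → cabin 5  [load 17/20]
  2 → cabin 4  [load 20/20]
5 cabins opened.

5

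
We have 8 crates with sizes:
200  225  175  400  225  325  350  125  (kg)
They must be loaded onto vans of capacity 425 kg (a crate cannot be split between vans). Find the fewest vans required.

6

Total = 400 + 350 + 325 + 225 + 225 + 200 + 175 + 125 = 2025 kg.
Lower bound: ⌈2025/425⌉ = 5 vans.
A packing using 6 vans:
  van 1: 400 = 400
  van 2: 350 = 350
  van 3: 325 = 325
  van 4: 225 + 200 = 425
  van 5: 225 + 175 = 400
  van 6: 125 = 125
No arrangement into 5 vans stays within capacity, so 6 is optimal.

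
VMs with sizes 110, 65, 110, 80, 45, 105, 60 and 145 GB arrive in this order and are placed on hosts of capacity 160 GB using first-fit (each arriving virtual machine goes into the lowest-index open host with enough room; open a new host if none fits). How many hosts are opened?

  110 → host 1 (new)  [load 110/160]
  65 → host 2 (new)  [load 65/160]
  110 → host 3 (new)  [load 110/160]
  80 → host 2  [load 145/160]
  45 → host 1  [load 155/160]
  105 → host 4 (new)  [load 105/160]
  60 → host 5 (new)  [load 60/160]
  145 → host 6 (new)  [load 145/160]
6 hosts opened.

6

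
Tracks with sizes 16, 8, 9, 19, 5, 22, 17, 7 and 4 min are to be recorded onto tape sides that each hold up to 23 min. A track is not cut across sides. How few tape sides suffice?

5

Total = 22 + 19 + 17 + 16 + 9 + 8 + 7 + 5 + 4 = 107 min.
Lower bound: ⌈107/23⌉ = 5 tape sides.
A packing using 5 tape sides:
  side 1: 22 = 22
  side 2: 19 + 4 = 23
  side 3: 17 + 5 = 22
  side 4: 16 + 7 = 23
  side 5: 9 + 8 = 17
This matches the lower bound, so 5 is optimal.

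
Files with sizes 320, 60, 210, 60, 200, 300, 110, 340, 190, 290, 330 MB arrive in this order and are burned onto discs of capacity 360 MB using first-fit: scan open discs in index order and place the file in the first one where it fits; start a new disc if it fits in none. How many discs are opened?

  320 → disc 1 (new)  [load 320/360]
  60 → disc 2 (new)  [load 60/360]
  210 → disc 2  [load 270/360]
  60 → disc 2  [load 330/360]
  200 → disc 3 (new)  [load 200/360]
  300 → disc 4 (new)  [load 300/360]
  110 → disc 3  [load 310/360]
  340 → disc 5 (new)  [load 340/360]
  190 → disc 6 (new)  [load 190/360]
  290 → disc 7 (new)  [load 290/360]
  330 → disc 8 (new)  [load 330/360]
8 discs opened.

8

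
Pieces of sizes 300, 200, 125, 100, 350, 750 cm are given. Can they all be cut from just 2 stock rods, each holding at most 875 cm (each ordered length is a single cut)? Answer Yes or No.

Total = 1825 cm; ⌈1825/875⌉ = 3.
At least 3 stock rods are required, but only 2 are allowed.

No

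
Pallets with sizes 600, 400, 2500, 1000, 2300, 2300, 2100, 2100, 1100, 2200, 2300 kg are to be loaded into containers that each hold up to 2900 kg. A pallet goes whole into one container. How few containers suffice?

8

Total = 2500 + 2300 + 2300 + 2300 + 2200 + 2100 + 2100 + 1100 + 1000 + 600 + 400 = 18900 kg.
Lower bound: ⌈18900/2900⌉ = 7 containers.
A packing using 8 containers:
  container 1: 2500 + 400 = 2900
  container 2: 2300 + 600 = 2900
  container 3: 2300 = 2300
  container 4: 2300 = 2300
  container 5: 2200 = 2200
  container 6: 2100 = 2100
  container 7: 2100 = 2100
  container 8: 1100 + 1000 = 2100
No arrangement into 7 containers stays within capacity, so 8 is optimal.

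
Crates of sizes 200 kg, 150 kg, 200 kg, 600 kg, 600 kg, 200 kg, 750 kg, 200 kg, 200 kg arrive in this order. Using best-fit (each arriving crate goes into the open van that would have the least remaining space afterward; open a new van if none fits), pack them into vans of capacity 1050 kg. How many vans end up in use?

  200 → van 1 (new)  [load 200/1050]
  150 → van 1  [load 350/1050]
  200 → van 1  [load 550/1050]
  600 → van 2 (new)  [load 600/1050]
  600 → van 3 (new)  [load 600/1050]
  200 → van 2  [load 800/1050]
  750 → van 4 (new)  [load 750/1050]
  200 → van 2  [load 1000/1050]
  200 → van 4  [load 950/1050]
4 vans opened.

4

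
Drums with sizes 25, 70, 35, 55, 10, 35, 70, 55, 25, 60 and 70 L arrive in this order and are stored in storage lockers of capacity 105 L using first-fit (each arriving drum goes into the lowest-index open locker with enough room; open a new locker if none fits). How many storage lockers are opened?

6

  25 → locker 1 (new)  [load 25/105]
  70 → locker 1  [load 95/105]
  35 → locker 2 (new)  [load 35/105]
  55 → locker 2  [load 90/105]
  10 → locker 1  [load 105/105]
  35 → locker 3 (new)  [load 35/105]
  70 → locker 3  [load 105/105]
  55 → locker 4 (new)  [load 55/105]
  25 → locker 4  [load 80/105]
  60 → locker 5 (new)  [load 60/105]
  70 → locker 6 (new)  [load 70/105]
6 storage lockers opened.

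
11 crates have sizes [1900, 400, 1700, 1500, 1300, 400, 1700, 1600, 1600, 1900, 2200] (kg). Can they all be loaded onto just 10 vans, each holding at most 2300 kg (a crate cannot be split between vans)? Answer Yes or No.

A valid assignment using 9 vans:
  van 1: 2200 = 2200
  van 2: 1900 + 400 = 2300
  van 3: 1900 + 400 = 2300
  van 4: 1700 = 1700
  van 5: 1700 = 1700
  van 6: 1600 = 1600
  van 7: 1600 = 1600
  van 8: 1500 = 1500
  van 9: 1300 = 1300
That uses only 9 ≤ 10, so 10 vans are enough.

Yes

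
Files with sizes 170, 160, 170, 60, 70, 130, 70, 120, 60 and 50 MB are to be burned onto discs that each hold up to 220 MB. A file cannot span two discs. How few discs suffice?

6

Total = 170 + 170 + 160 + 130 + 120 + 70 + 70 + 60 + 60 + 50 = 1060 MB.
Lower bound: ⌈1060/220⌉ = 5 discs.
A packing using 6 discs:
  disc 1: 170 + 50 = 220
  disc 2: 170 = 170
  disc 3: 160 + 60 = 220
  disc 4: 130 + 70 = 200
  disc 5: 120 + 70 = 190
  disc 6: 60 = 60
No arrangement into 5 discs stays within capacity, so 6 is optimal.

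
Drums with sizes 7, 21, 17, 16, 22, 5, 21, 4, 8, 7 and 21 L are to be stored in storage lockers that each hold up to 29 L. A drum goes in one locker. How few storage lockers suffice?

Total = 22 + 21 + 21 + 21 + 17 + 16 + 8 + 7 + 7 + 5 + 4 = 149 L.
Lower bound: ⌈149/29⌉ = 6 storage lockers.
A packing using 6 storage lockers:
  locker 1: 22 + 7 = 29
  locker 2: 21 + 8 = 29
  locker 3: 21 + 7 = 28
  locker 4: 21 + 5 = 26
  locker 5: 17 + 4 = 21
  locker 6: 16 = 16
This matches the lower bound, so 6 is optimal.

6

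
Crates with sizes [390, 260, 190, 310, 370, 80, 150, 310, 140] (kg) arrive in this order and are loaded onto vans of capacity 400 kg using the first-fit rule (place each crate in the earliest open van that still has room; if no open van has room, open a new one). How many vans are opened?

7

  390 → van 1 (new)  [load 390/400]
  260 → van 2 (new)  [load 260/400]
  190 → van 3 (new)  [load 190/400]
  310 → van 4 (new)  [load 310/400]
  370 → van 5 (new)  [load 370/400]
  80 → van 2  [load 340/400]
  150 → van 3  [load 340/400]
  310 → van 6 (new)  [load 310/400]
  140 → van 7 (new)  [load 140/400]
7 vans opened.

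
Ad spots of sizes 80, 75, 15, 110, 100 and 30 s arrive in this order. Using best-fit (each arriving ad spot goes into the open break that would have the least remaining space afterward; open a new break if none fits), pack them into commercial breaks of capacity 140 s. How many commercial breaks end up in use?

  80 → break 1 (new)  [load 80/140]
  75 → break 2 (new)  [load 75/140]
  15 → break 1  [load 95/140]
  110 → break 3 (new)  [load 110/140]
  100 → break 4 (new)  [load 100/140]
  30 → break 3  [load 140/140]
4 commercial breaks opened.

4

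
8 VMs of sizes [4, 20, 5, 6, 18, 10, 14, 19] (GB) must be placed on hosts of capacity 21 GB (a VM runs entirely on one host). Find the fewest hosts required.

Total = 20 + 19 + 18 + 14 + 10 + 6 + 5 + 4 = 96 GB.
Lower bound: ⌈96/21⌉ = 5 hosts.
A packing using 5 hosts:
  host 1: 20 = 20
  host 2: 19 = 19
  host 3: 18 = 18
  host 4: 14 + 6 = 20
  host 5: 10 + 5 + 4 = 19
This matches the lower bound, so 5 is optimal.

5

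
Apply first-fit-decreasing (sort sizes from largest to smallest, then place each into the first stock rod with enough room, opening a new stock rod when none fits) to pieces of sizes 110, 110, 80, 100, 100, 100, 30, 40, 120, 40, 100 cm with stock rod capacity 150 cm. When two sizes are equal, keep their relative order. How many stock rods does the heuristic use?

8

Sorted descending: 120, 110, 110, 100, 100, 100, 100, 80, 40, 40, 30.
  120 → stock rod 1 (new)  [load 120/150]
  110 → stock rod 2 (new)  [load 110/150]
  110 → stock rod 3 (new)  [load 110/150]
  100 → stock rod 4 (new)  [load 100/150]
  100 → stock rod 5 (new)  [load 100/150]
  100 → stock rod 6 (new)  [load 100/150]
  100 → stock rod 7 (new)  [load 100/150]
  80 → stock rod 8 (new)  [load 80/150]
  40 → stock rod 2  [load 150/150]
  40 → stock rod 3  [load 150/150]
  30 → stock rod 1  [load 150/150]
8 stock rods opened.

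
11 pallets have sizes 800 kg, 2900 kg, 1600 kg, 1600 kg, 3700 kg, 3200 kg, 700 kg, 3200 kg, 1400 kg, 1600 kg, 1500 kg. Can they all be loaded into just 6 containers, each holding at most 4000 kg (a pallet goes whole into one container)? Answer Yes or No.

No

Total = 22200 kg; ⌈22200/4000⌉ = 6.
The bound of 6 does not rule out 6, but exhaustive search shows no assignment into 6 containers of capacity 4000 kg exists — the minimum is 7.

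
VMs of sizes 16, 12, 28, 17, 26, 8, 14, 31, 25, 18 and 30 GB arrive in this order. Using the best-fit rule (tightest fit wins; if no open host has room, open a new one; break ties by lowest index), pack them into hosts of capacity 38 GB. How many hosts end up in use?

  16 → host 1 (new)  [load 16/38]
  12 → host 1  [load 28/38]
  28 → host 2 (new)  [load 28/38]
  17 → host 3 (new)  [load 17/38]
  26 → host 4 (new)  [load 26/38]
  8 → host 1  [load 36/38]
  14 → host 3  [load 31/38]
  31 → host 5 (new)  [load 31/38]
  25 → host 6 (new)  [load 25/38]
  18 → host 7 (new)  [load 18/38]
  30 → host 8 (new)  [load 30/38]
8 hosts opened.

8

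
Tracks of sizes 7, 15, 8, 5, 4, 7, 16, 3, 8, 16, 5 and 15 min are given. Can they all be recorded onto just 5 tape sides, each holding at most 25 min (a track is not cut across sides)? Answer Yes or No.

Yes

A valid assignment using 5 tape sides:
  side 1: 16 + 8 = 24
  side 2: 16 + 8 = 24
  side 3: 15 + 7 + 3 = 25
  side 4: 15 + 7 = 22
  side 5: 5 + 5 + 4 = 14
Every load is within 25 min, so 5 tape sides suffice.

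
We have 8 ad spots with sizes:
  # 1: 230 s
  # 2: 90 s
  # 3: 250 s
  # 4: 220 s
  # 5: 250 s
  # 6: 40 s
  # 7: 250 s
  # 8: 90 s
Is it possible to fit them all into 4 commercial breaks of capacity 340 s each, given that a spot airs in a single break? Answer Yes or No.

Total = 1420 s; ⌈1420/340⌉ = 5.
At least 5 commercial breaks are required, but only 4 are allowed.

No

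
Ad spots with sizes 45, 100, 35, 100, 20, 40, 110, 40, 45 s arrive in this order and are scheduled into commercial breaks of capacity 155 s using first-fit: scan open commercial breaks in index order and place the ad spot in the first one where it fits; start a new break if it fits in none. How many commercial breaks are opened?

4

  45 → break 1 (new)  [load 45/155]
  100 → break 1  [load 145/155]
  35 → break 2 (new)  [load 35/155]
  100 → break 2  [load 135/155]
  20 → break 2  [load 155/155]
  40 → break 3 (new)  [load 40/155]
  110 → break 3  [load 150/155]
  40 → break 4 (new)  [load 40/155]
  45 → break 4  [load 85/155]
4 commercial breaks opened.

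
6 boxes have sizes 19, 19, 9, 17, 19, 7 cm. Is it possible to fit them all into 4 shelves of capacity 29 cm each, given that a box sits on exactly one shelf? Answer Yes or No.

Yes

A valid assignment using 4 shelves:
  shelf 1: 19 + 9 = 28
  shelf 2: 19 + 7 = 26
  shelf 3: 19 = 19
  shelf 4: 17 = 17
Every load is within 29 cm, so 4 shelves suffice.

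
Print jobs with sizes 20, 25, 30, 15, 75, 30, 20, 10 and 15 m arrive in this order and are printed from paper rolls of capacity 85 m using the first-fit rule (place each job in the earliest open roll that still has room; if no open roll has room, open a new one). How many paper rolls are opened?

3

  20 → roll 1 (new)  [load 20/85]
  25 → roll 1  [load 45/85]
  30 → roll 1  [load 75/85]
  15 → roll 2 (new)  [load 15/85]
  75 → roll 3 (new)  [load 75/85]
  30 → roll 2  [load 45/85]
  20 → roll 2  [load 65/85]
  10 → roll 1  [load 85/85]
  15 → roll 2  [load 80/85]
3 paper rolls opened.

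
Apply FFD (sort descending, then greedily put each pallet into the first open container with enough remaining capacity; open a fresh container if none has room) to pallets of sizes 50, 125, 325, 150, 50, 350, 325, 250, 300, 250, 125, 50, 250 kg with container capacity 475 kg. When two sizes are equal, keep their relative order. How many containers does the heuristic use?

Sorted descending: 350, 325, 325, 300, 250, 250, 250, 150, 125, 125, 50, 50, 50.
  350 → container 1 (new)  [load 350/475]
  325 → container 2 (new)  [load 325/475]
  325 → container 3 (new)  [load 325/475]
  300 → container 4 (new)  [load 300/475]
  250 → container 5 (new)  [load 250/475]
  250 → container 6 (new)  [load 250/475]
  250 → container 7 (new)  [load 250/475]
  150 → container 2  [load 475/475]
  125 → container 1  [load 475/475]
  125 → container 3  [load 450/475]
  50 → container 4  [load 350/475]
  50 → container 4  [load 400/475]
  50 → container 4  [load 450/475]
7 containers opened.

7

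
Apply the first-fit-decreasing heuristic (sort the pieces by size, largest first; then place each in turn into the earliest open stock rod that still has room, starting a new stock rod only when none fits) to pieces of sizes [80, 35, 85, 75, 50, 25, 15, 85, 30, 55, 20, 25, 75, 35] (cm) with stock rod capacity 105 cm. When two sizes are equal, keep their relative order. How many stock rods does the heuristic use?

Sorted descending: 85, 85, 80, 75, 75, 55, 50, 35, 35, 30, 25, 25, 20, 15.
  85 → stock rod 1 (new)  [load 85/105]
  85 → stock rod 2 (new)  [load 85/105]
  80 → stock rod 3 (new)  [load 80/105]
  75 → stock rod 4 (new)  [load 75/105]
  75 → stock rod 5 (new)  [load 75/105]
  55 → stock rod 6 (new)  [load 55/105]
  50 → stock rod 6  [load 105/105]
  35 → stock rod 7 (new)  [load 35/105]
  35 → stock rod 7  [load 70/105]
  30 → stock rod 4  [load 105/105]
  25 → stock rod 3  [load 105/105]
  25 → stock rod 5  [load 100/105]
  20 → stock rod 1  [load 105/105]
  15 → stock rod 2  [load 100/105]
7 stock rods opened.

7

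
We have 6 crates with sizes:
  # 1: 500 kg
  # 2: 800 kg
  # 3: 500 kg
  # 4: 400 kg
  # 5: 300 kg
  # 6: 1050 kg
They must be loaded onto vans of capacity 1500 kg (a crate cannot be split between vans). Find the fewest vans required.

Total = 1050 + 800 + 500 + 500 + 400 + 300 = 3550 kg.
Lower bound: ⌈3550/1500⌉ = 3 vans.
A packing using 3 vans:
  van 1: 1050 + 400 = 1450
  van 2: 800 + 500 = 1300
  van 3: 500 + 300 = 800
This matches the lower bound, so 3 is optimal.

3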